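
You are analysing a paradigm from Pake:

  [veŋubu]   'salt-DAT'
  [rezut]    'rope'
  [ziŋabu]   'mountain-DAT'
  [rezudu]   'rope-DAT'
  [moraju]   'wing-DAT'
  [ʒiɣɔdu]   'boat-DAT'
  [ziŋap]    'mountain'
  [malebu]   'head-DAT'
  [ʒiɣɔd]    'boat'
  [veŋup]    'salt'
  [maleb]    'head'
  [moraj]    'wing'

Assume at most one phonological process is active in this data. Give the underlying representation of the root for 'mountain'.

/ziŋap/

'mountain' shows [b] ~ [p] at the end of the stem ([ziŋabu] vs [ziŋap]).
Compare 'head', with invariant [b] in [malebu] and [maleb]: an analysis with underlying /b/ and a rule producing [p] in isolation would wrongly predict alternation here too.
The underlying segment must be /p/; voiceless stops become voiced between vowels, yielding [b] there.
The underlying form of 'mountain' is therefore /ziŋap/.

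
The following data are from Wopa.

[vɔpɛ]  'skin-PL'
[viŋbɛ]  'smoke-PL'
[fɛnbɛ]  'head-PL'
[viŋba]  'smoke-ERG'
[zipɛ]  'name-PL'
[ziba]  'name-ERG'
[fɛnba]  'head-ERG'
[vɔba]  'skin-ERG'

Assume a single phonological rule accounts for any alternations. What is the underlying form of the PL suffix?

/-pɛ/

The PL morpheme has two allomorphs, [-bɛ] and [-pɛ].
By contrast the ERG suffix keeps its initial [b] throughout — that segment must be underlying.
The PL suffix is therefore /-pɛ/ underlyingly, with post-nasal voicing: voiceless stops become voiced after a nasal.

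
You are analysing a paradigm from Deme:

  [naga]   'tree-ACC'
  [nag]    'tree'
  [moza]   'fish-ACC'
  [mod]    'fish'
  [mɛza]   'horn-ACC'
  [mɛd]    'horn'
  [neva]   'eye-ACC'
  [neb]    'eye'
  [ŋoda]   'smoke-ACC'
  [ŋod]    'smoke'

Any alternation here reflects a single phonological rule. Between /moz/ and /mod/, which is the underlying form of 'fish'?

In [moza] and [mod] the final segment of 'fish' alternates: [z] ~ [d].
If /d/ were underlying and a rule turned it into [z] before the ACC suffix, 'smoke' would also alternate; but it has [d] in both [ŋoda] and [ŋod].
So /z/ is underlying, and a rule of word-final hardening — voiced fricatives become stops word-finally — gives [d].

/moz/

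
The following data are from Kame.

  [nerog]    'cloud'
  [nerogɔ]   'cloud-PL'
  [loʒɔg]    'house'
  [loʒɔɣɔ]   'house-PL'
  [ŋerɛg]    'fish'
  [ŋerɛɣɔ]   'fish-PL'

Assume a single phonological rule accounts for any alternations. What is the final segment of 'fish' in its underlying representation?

/ɣ/

The root 'fish' surfaces as [ŋerɛg] and [ŋerɛɣɔ], with a stem-final [g] ~ [ɣ] alternation.
But 'cloud' keeps [g] in both environments ([nerog], [nerogɔ]), so there is no rule changing /g/ to [ɣ] before the PL suffix.
The underlying segment must be /ɣ/; voiced fricatives become stops word-finally, yielding [g] there.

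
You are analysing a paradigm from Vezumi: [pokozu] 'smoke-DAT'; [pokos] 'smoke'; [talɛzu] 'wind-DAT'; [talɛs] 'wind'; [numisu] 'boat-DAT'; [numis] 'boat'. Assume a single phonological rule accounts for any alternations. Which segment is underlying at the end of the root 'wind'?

The root 'wind' surfaces as [talɛzu] and [talɛs], with a stem-final [z] ~ [s] alternation.
If /s/ were underlying and a rule turned it into [z] before the DAT suffix, 'boat' would also alternate; but it has [s] in both [numisu] and [numis].
Therefore /z/ is basic and [s] is derived by word-final obstruent devoicing (voiced obstruents become voiceless word-finally).

/z/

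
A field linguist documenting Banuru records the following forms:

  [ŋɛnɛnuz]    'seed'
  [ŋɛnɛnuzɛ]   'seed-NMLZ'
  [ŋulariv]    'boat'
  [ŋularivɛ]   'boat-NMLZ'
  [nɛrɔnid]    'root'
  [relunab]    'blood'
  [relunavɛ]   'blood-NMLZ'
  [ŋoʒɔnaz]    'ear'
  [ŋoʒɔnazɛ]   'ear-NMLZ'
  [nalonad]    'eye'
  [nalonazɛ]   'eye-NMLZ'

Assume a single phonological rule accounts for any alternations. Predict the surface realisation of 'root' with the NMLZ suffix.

The stem for 'eye' ends in [d] in [nalonad] but [z] in [nalonazɛ].
But 'seed' keeps [z] in both environments ([ŋɛnɛnuz], [ŋɛnɛnuzɛ]), so there is no rule changing /z/ to [d] in isolation.
So /d/ is underlying, and a rule of intervocalic spirantization — voiced stops become fricatives between vowels — gives [z].
From [nɛrɔnid] the stem 'root' is /nɛrɔnid/; between vowels this yields [nɛrɔnizɛ].

[nɛrɔnizɛ]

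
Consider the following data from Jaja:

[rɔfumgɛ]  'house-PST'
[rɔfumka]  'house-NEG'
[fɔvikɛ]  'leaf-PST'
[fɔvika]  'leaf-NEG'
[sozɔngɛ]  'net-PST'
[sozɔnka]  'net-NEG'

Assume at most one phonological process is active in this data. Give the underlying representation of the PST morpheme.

/-gɛ/

The PST suffix surfaces as [-gɛ] and [-kɛ], depending on the final segment of the stem.
The NEG suffix, which begins with [k], is invariant after every stem; so [k] is not altered by any rule here.
So the underlying form is /-gɛ/, and voiced stops become voiceless after a vowel.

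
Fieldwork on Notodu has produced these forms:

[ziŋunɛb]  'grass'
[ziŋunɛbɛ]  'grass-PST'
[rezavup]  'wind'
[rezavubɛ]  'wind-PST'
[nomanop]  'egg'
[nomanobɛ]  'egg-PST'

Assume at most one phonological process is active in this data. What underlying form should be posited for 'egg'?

In [nomanop] and [nomanobɛ] the final segment of 'egg' alternates: [p] ~ [b].
The stem 'grass' ([ziŋunɛb], [ziŋunɛbɛ]) shows [b] unchanged in both environments, so [b] cannot be basic with [p] derived in isolation.
Therefore /p/ is basic and [b] is derived by intervocalic voicing (voiceless stops become voiced between vowels).
Hence 'egg' is /nomanop/ underlyingly.

/nomanop/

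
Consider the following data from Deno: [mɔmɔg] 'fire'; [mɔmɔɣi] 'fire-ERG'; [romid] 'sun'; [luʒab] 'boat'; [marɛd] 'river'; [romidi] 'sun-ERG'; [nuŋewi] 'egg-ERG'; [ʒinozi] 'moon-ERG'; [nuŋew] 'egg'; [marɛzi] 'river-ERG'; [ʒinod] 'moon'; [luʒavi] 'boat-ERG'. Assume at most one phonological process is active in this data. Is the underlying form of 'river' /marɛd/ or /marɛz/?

/marɛz/

'river' shows [d] ~ [z] at the end of the stem ([marɛd] vs [marɛzi]).
The stem 'sun' ([romid], [romidi]) shows [d] unchanged in both environments, so [d] cannot be basic with [z] derived before the ERG suffix.
The alternation reflects word-final hardening: voiced fricatives become stops word-finally. /z/ is underlying.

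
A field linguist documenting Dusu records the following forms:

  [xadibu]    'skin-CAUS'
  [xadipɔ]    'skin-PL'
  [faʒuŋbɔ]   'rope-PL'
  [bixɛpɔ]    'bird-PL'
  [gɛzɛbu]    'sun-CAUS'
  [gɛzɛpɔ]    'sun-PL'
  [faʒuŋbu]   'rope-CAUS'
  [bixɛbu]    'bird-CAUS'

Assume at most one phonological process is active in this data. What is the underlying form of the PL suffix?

/-pɔ/

The PL suffix surfaces as [-bɔ] and [-pɔ], depending on the final segment of the stem.
The CAUS suffix, which begins with [b], is invariant after every stem; so [b] is not altered by any rule here.
So the underlying form is /-pɔ/, and voiceless stops become voiced after a nasal.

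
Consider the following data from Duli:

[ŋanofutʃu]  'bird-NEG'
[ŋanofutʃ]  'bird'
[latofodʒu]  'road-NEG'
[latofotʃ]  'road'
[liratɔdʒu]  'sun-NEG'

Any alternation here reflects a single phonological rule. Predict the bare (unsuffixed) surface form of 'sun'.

The stem for 'road' ends in [dʒ] in [latofodʒu] but [tʃ] in [latofotʃ].
Compare 'bird', with invariant [tʃ] in [ŋanofutʃu] and [ŋanofutʃ]: an analysis with underlying /tʃ/ and a rule producing [dʒ] before the NEG suffix would wrongly predict alternation here too.
Therefore /dʒ/ is basic and [tʃ] is derived by word-final obstruent devoicing (voiced obstruents become voiceless word-finally).
From [liratɔdʒu] the stem 'sun' is /liratɔdʒ/; word-finally this yields [liratɔtʃ].

[liratɔtʃ]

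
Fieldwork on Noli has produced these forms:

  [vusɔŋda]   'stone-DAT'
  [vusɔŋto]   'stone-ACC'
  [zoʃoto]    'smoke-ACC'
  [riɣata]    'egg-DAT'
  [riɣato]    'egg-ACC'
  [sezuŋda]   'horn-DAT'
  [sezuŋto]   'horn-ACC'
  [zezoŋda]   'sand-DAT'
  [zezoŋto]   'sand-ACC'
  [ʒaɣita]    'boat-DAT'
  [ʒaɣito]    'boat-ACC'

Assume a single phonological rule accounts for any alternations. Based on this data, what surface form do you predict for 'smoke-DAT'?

[zoʃota]

The DAT suffix surfaces as [-da] and [-ta], depending on the final segment of the stem.
The ACC suffix, which begins with [t], is invariant after every stem; so [t] is not altered by any rule here.
The DAT suffix is therefore /-da/ underlyingly, with post-vocalic devoicing: voiced stops become voiceless after a vowel.
After 'smoke', which ends in a vowel, the suffix surfaces as [-ta], giving [zoʃota].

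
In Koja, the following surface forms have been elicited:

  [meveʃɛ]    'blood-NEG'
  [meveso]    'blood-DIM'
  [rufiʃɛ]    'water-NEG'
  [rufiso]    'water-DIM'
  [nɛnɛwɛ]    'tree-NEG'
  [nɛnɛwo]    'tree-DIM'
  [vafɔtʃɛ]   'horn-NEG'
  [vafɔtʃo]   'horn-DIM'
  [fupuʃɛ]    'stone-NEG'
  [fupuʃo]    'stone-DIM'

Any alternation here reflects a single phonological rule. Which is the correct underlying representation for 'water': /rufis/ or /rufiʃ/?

In [rufiʃɛ] and [rufiso] the final segment of 'water' alternates: [ʃ] ~ [s].
If /ʃ/ were underlying and a rule turned it into [s] before the DIM suffix, 'stone' would also alternate; but it has [ʃ] in both [fupuʃɛ] and [fupuʃo].
The underlying segment must be /s/; /s/ becomes palato-alveolar [ʃ] before a front vowel, yielding [ʃ] there.

/rufis/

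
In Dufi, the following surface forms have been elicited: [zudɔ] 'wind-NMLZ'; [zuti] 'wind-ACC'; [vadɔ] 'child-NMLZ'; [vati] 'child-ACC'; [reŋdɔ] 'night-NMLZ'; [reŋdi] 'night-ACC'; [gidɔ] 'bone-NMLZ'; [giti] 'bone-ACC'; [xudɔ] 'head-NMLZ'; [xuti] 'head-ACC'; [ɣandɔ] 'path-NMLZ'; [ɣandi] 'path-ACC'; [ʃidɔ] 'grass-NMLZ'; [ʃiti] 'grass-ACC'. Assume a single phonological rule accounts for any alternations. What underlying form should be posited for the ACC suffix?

/-ti/

The ACC suffix surfaces as [-di] and [-ti], depending on the final segment of the stem.
The NMLZ suffix, which begins with [d], is invariant after every stem; so [d] is not altered by any rule here.
The ACC suffix is therefore /-ti/ underlyingly, with post-nasal voicing: voiceless stops become voiced after a nasal.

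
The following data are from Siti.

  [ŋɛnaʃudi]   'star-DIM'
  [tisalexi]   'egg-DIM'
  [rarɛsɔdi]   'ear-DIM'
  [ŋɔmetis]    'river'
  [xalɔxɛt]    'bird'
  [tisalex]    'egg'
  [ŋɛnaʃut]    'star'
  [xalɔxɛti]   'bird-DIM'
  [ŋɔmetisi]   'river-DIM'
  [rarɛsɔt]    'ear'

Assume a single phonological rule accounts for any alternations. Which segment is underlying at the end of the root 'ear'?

The root 'ear' surfaces as [rarɛsɔdi] and [rarɛsɔt], with a stem-final [d] ~ [t] alternation.
But 'bird' keeps [t] in both environments ([xalɔxɛti], [xalɔxɛt]), so there is no rule changing /t/ to [d] before the DIM suffix.
So /d/ is underlying, and a rule of word-final obstruent devoicing — voiced obstruents become voiceless word-finally — gives [t].

/d/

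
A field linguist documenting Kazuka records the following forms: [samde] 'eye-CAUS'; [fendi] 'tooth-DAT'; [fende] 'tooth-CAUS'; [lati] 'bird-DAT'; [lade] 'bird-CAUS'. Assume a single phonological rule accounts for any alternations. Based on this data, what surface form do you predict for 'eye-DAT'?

The DAT morpheme has two allomorphs, [-di] and [-ti].
The CAUS suffix, which begins with [d], is invariant after every stem; so [d] is not altered by any rule here.
The DAT suffix is therefore /-ti/ underlyingly, with post-nasal voicing: voiceless stops become voiced after a nasal.
After 'eye', which ends in a nasal, the suffix surfaces as [-di], giving [samdi].

[samdi]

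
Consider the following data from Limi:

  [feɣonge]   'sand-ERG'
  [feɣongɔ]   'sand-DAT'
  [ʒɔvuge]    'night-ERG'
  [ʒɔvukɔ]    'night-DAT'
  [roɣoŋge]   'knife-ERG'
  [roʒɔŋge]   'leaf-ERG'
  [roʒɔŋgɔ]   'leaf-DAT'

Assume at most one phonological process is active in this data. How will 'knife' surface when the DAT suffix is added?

The DAT suffix surfaces as [-gɔ] and [-kɔ], depending on the final segment of the stem.
By contrast the ERG suffix keeps its initial [g] throughout — that segment must be underlying.
So the underlying form is /-kɔ/, and voiceless stops become voiced after a nasal.
After 'knife', which ends in a nasal, the suffix surfaces as [-gɔ], giving [roɣoŋgɔ].

[roɣoŋgɔ]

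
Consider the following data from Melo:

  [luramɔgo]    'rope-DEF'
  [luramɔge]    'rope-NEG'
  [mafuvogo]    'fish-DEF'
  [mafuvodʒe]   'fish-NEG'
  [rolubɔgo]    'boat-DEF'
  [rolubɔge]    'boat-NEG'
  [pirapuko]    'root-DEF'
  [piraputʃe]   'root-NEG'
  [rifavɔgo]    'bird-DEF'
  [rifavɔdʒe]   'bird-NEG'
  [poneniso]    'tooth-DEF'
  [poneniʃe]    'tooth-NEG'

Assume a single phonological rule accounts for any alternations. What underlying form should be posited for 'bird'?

/rifavɔdʒ/

The root 'bird' surfaces as [rifavɔgo] and [rifavɔdʒe], with a stem-final [g] ~ [dʒ] alternation.
The stem 'boat' ([rolubɔgo], [rolubɔge]) shows [g] unchanged in both environments, so [g] cannot be basic with [dʒ] derived before the NEG suffix.
So /dʒ/ is underlying, and a rule of depalatalization — palato-alveolar /tʃ/, /dʒ/ and /ʃ/ become [k], [g] and [s] when no front vowel follows — gives [g].
So 'bird' = /rifavɔdʒ/.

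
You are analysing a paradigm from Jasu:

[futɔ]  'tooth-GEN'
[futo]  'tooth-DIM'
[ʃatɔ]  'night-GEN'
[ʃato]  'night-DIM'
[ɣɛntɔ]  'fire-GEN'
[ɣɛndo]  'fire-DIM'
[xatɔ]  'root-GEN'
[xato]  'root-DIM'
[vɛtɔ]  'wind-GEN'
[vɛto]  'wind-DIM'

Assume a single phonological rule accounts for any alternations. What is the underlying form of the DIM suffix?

/-do/

The DIM morpheme has two allomorphs, [-do] and [-to].
The GEN suffix, which begins with [t], is invariant after every stem; so [t] is not altered by any rule here.
The DIM suffix is therefore /-do/ underlyingly, with post-vocalic devoicing: voiced stops become voiceless after a vowel.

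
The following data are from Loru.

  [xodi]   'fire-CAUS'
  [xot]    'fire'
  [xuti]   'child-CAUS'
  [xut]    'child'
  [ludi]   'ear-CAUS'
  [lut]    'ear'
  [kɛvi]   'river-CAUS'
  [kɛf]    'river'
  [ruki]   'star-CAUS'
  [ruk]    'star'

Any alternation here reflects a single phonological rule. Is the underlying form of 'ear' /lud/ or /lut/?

/lud/

'ear' shows [d] ~ [t] at the end of the stem ([ludi] vs [lut]).
If /t/ were underlying and a rule turned it into [d] before the CAUS suffix, 'child' would also alternate; but it has [t] in both [xuti] and [xut].
The underlying segment must be /d/; voiced obstruents become voiceless word-finally, yielding [t] there.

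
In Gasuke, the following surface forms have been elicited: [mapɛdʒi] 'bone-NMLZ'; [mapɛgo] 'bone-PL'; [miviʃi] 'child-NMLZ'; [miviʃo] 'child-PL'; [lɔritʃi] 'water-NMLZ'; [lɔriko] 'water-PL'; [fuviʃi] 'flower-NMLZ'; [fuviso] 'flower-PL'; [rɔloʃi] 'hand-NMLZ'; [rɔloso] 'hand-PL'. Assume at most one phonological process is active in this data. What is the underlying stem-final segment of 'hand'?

The stem for 'hand' ends in [ʃ] in [rɔloʃi] but [s] in [rɔloso].
But 'child' keeps [ʃ] in both environments ([miviʃi], [miviʃo]), so there is no rule changing /ʃ/ to [s] before the PL suffix.
The alternation reflects palatalization before a front vowel: /k/, /g/ and /s/ become palato-alveolar [tʃ], [dʒ] and [ʃ] before a front vowel. /s/ is underlying.

/s/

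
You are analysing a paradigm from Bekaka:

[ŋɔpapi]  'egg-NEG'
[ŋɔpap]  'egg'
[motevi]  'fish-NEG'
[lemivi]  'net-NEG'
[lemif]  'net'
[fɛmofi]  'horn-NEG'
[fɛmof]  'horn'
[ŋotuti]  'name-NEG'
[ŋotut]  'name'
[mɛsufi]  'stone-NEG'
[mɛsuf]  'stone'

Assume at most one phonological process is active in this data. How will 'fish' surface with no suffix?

The stem for 'net' ends in [v] in [lemivi] but [f] in [lemif].
The stem 'stone' ([mɛsufi], [mɛsuf]) shows [f] unchanged in both environments, so [f] cannot be basic with [v] derived before the NEG suffix.
Therefore /v/ is basic and [f] is derived by word-final obstruent devoicing (voiced obstruents become voiceless word-finally).
The one attested form of 'fish', [motevi], shows underlying /motev/. Applying the same rule word-finally gives [motef].

[motef]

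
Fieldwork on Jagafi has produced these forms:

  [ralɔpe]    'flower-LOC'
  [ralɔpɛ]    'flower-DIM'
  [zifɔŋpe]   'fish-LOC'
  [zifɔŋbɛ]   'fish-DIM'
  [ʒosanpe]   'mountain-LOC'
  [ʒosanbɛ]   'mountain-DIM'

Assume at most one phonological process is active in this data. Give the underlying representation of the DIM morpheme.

The DIM morpheme has two allomorphs, [-bɛ] and [-pɛ].
By contrast the LOC suffix keeps its initial [p] throughout — that segment must be underlying.
The DIM suffix is therefore /-bɛ/ underlyingly, with post-vocalic devoicing: voiced stops become voiceless after a vowel.

/-bɛ/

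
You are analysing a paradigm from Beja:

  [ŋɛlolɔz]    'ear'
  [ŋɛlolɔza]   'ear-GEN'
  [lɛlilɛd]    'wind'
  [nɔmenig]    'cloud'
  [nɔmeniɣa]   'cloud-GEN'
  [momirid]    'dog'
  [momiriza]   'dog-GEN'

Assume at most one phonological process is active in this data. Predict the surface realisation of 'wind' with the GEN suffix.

[lɛlilɛza]

The stem for 'dog' ends in [d] in [momirid] but [z] in [momiriza].
Compare 'ear', with invariant [z] in [ŋɛlolɔz] and [ŋɛlolɔza]: an analysis with underlying /z/ and a rule producing [d] in isolation would wrongly predict alternation here too.
Therefore /d/ is basic and [z] is derived by intervocalic spirantization (voiced stops become fricatives between vowels).
From [lɛlilɛd] the stem 'wind' is /lɛlilɛd/; between vowels this yields [lɛlilɛza].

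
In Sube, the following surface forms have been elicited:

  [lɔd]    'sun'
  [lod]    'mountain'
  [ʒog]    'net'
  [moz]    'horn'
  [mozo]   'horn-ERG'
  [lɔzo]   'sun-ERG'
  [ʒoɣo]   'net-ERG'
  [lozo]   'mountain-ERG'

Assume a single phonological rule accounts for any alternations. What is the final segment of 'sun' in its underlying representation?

/d/

'sun' shows [z] ~ [d] at the end of the stem ([lɔzo] vs [lɔd]).
If /z/ were underlying and a rule turned it into [d] in isolation, 'horn' would also alternate; but it has [z] in both [mozo] and [moz].
The underlying segment must be /d/; voiced stops become fricatives between vowels, yielding [z] there.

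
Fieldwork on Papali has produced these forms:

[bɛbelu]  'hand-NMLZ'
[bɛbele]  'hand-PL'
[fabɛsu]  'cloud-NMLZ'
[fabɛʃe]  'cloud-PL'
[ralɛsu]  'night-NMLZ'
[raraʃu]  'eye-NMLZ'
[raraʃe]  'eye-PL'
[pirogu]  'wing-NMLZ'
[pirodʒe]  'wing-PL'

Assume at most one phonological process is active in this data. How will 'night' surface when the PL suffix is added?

The stem for 'cloud' ends in [s] in [fabɛsu] but [ʃ] in [fabɛʃe].
The stem 'eye' ([raraʃu], [raraʃe]) shows [ʃ] unchanged in both environments, so [ʃ] cannot be basic with [s] derived before the NMLZ suffix.
The alternation reflects palatalization before a front vowel: /g/ and /s/ become palato-alveolar [dʒ] and [ʃ] before a front vowel. /s/ is underlying.
The one attested form of 'night', [ralɛsu], shows underlying /ralɛs/. Applying the same rule before a front vowel gives [ralɛʃe].

[ralɛʃe]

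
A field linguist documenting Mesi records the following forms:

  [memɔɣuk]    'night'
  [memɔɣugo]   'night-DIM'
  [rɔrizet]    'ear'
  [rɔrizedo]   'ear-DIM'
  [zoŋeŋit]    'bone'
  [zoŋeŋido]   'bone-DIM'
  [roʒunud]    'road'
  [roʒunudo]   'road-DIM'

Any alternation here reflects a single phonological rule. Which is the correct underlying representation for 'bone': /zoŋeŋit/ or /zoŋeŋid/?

/zoŋeŋit/

In [zoŋeŋit] and [zoŋeŋido] the final segment of 'bone' alternates: [t] ~ [d].
If /d/ were underlying and a rule turned it into [t] in isolation, 'road' would also alternate; but it has [d] in both [roʒunud] and [roʒunudo].
The underlying segment must be /t/; voiceless stops become voiced between vowels, yielding [d] there.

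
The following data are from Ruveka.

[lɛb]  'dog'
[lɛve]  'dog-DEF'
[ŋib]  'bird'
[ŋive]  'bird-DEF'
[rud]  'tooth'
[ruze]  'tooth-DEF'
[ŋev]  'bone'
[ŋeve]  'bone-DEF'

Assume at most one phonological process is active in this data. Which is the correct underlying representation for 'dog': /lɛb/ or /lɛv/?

The stem for 'dog' ends in [b] in [lɛb] but [v] in [lɛve].
If /v/ were underlying and a rule turned it into [b] in isolation, 'bone' would also alternate; but it has [v] in both [ŋev] and [ŋeve].
The alternation reflects intervocalic spirantization: voiced stops become fricatives between vowels. /b/ is underlying.

/lɛb/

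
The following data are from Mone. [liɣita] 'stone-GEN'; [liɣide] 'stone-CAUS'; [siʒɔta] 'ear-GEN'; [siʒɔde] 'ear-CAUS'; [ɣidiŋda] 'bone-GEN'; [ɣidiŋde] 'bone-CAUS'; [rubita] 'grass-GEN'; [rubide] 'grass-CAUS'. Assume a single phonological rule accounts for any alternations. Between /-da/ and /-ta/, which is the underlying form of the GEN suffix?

The GEN morpheme has two allomorphs, [-da] and [-ta].
The CAUS suffix, which begins with [d], is invariant after every stem; so [d] is not altered by any rule here.
So the underlying form is /-ta/, and voiceless stops become voiced after a nasal.

/-ta/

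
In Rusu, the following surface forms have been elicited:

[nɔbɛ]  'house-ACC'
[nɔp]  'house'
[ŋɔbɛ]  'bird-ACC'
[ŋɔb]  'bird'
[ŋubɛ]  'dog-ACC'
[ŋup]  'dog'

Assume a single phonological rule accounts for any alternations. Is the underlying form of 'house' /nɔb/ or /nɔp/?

The stem for 'house' ends in [b] in [nɔbɛ] but [p] in [nɔp].
If /b/ were underlying and a rule turned it into [p] in isolation, 'bird' would also alternate; but it has [b] in both [ŋɔbɛ] and [ŋɔb].
Therefore /p/ is basic and [b] is derived by intervocalic voicing (voiceless stops become voiced between vowels).

/nɔp/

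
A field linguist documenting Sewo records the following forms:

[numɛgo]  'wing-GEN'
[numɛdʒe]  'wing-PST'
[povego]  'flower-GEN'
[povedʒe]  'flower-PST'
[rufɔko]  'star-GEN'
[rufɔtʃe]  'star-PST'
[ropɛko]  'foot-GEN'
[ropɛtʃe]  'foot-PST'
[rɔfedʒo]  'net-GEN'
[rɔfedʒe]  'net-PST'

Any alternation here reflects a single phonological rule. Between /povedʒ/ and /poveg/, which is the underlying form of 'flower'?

In [povego] and [povedʒe] the final segment of 'flower' alternates: [g] ~ [dʒ].
But 'net' keeps [dʒ] in both environments ([rɔfedʒo], [rɔfedʒe]), so there is no rule changing /dʒ/ to [g] before the GEN suffix.
The alternation reflects palatalization before a front vowel: /k/ and /g/ become palato-alveolar [tʃ] and [dʒ] before a front vowel. /g/ is underlying.

/poveg/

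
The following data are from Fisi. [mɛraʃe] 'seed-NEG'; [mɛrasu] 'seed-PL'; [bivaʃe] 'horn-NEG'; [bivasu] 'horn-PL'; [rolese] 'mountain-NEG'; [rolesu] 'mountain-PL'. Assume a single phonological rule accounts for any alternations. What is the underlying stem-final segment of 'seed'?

The stem for 'seed' ends in [ʃ] in [mɛraʃe] but [s] in [mɛrasu].
If /s/ were underlying and a rule turned it into [ʃ] before the NEG suffix, 'mountain' would also alternate; but it has [s] in both [rolese] and [rolesu].
So /ʃ/ is underlying, and a rule of depalatalization — palato-alveolar /ʃ/ becomes [s] when no front vowel follows — gives [s].

/ʃ/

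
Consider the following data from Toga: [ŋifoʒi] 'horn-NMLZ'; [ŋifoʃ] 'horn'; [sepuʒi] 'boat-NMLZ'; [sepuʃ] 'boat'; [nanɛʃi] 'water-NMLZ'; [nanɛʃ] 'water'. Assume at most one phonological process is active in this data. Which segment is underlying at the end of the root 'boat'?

/ʒ/

The root 'boat' surfaces as [sepuʒi] and [sepuʃ], with a stem-final [ʒ] ~ [ʃ] alternation.
If /ʃ/ were underlying and a rule turned it into [ʒ] before the NMLZ suffix, 'water' would also alternate; but it has [ʃ] in both [nanɛʃi] and [nanɛʃ].
The underlying segment must be /ʒ/; voiced obstruents become voiceless word-finally, yielding [ʃ] there.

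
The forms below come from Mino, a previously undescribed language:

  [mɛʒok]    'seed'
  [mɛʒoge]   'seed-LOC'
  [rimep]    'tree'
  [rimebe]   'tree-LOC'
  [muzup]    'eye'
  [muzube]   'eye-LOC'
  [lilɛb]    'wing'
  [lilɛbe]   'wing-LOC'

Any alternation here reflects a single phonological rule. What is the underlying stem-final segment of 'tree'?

The stem for 'tree' ends in [p] in [rimep] but [b] in [rimebe].
But 'wing' keeps [b] in both environments ([lilɛb], [lilɛbe]), so there is no rule changing /b/ to [p] in isolation.
The alternation reflects intervocalic voicing: voiceless stops become voiced between vowels. /p/ is underlying.

/p/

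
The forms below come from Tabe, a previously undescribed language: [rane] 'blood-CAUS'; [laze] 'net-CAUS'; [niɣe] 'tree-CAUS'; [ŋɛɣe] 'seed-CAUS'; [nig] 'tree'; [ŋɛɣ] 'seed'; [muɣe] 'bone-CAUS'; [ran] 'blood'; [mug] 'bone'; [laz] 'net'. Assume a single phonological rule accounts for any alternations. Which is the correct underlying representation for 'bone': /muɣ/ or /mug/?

The root 'bone' surfaces as [mug] and [muɣe], with a stem-final [g] ~ [ɣ] alternation.
If /ɣ/ were underlying and a rule turned it into [g] in isolation, 'seed' would also alternate; but it has [ɣ] in both [ŋɛɣ] and [ŋɛɣe].
So /g/ is underlying, and a rule of intervocalic spirantization — voiced stops become fricatives between vowels — gives [ɣ].

/mug/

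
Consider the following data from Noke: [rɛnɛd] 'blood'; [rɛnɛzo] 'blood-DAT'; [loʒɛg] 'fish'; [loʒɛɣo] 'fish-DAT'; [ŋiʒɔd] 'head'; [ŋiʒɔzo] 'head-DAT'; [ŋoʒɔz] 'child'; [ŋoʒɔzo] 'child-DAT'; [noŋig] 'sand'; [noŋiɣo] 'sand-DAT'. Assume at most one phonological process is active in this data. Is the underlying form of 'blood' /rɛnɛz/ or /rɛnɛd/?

/rɛnɛd/

'blood' shows [d] ~ [z] at the end of the stem ([rɛnɛd] vs [rɛnɛzo]).
But 'child' keeps [z] in both environments ([ŋoʒɔz], [ŋoʒɔzo]), so there is no rule changing /z/ to [d] in isolation.
The underlying segment must be /d/; voiced stops become fricatives between vowels, yielding [z] there.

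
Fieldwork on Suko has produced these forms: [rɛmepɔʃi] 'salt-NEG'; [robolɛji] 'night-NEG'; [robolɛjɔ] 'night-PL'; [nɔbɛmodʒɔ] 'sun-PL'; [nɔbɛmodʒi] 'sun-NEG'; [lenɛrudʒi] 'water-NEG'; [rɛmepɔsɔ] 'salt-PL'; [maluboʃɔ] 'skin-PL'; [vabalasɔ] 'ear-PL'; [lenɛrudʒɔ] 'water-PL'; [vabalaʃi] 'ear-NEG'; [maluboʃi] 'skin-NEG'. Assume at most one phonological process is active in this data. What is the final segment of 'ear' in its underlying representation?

In [vabalaʃi] and [vabalasɔ] the final segment of 'ear' alternates: [ʃ] ~ [s].
Compare 'skin', with invariant [ʃ] in [maluboʃi] and [maluboʃɔ]: an analysis with underlying /ʃ/ and a rule producing [s] before the PL suffix would wrongly predict alternation here too.
So /s/ is underlying, and a rule of palatalization before a front vowel — /s/ becomes palato-alveolar [ʃ] before a front vowel — gives [ʃ].

/s/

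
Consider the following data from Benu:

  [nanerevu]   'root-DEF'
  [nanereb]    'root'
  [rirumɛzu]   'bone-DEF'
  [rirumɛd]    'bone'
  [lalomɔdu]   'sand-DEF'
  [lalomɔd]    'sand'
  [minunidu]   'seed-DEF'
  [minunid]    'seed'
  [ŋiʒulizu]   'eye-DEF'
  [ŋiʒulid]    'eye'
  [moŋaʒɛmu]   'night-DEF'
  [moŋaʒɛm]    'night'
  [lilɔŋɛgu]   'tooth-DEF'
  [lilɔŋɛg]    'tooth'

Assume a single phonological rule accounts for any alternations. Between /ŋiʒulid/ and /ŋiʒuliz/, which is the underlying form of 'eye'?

/ŋiʒuliz/

'eye' shows [z] ~ [d] at the end of the stem ([ŋiʒulizu] vs [ŋiʒulid]).
But 'seed' keeps [d] in both environments ([minunidu], [minunid]), so there is no rule changing /d/ to [z] before the DEF suffix.
So /z/ is underlying, and a rule of word-final hardening — voiced fricatives become stops word-finally — gives [d].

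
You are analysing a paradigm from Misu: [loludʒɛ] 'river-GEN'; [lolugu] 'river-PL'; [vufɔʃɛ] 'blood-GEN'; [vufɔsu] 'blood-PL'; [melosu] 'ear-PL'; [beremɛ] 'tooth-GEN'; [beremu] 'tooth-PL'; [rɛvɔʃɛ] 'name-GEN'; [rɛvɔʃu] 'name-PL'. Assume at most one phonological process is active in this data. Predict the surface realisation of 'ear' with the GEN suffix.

[meloʃɛ]

The root 'blood' surfaces as [vufɔʃɛ] and [vufɔsu], with a stem-final [ʃ] ~ [s] alternation.
Compare 'name', with invariant [ʃ] in [rɛvɔʃɛ] and [rɛvɔʃu]: an analysis with underlying /ʃ/ and a rule producing [s] before the PL suffix would wrongly predict alternation here too.
Therefore /s/ is basic and [ʃ] is derived by palatalization before a front vowel (/g/ and /s/ become palato-alveolar [dʒ] and [ʃ] before a front vowel).
From [melosu] the stem 'ear' is /melos/; before a front vowel this yields [meloʃɛ].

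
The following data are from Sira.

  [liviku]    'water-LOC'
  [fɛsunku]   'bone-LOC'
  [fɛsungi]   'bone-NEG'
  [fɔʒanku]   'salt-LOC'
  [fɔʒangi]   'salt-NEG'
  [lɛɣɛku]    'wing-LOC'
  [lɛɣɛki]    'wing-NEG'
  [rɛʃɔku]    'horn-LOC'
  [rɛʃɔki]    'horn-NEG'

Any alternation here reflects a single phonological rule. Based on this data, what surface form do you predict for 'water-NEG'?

The NEG morpheme has two allomorphs, [-gi] and [-ki].
The LOC suffix, which begins with [k], is invariant after every stem; so [k] is not altered by any rule here.
So the underlying form is /-gi/, and voiced stops become voiceless after a vowel.
After 'water', which ends in a vowel, the suffix surfaces as [-ki], giving [liviki].

[liviki]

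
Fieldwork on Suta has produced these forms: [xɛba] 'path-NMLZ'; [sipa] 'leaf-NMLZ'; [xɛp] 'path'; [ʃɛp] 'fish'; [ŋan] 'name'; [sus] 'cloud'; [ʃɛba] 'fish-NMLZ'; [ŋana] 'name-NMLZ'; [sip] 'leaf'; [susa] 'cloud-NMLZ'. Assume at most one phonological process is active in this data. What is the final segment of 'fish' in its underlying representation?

/b/

The root 'fish' surfaces as [ʃɛba] and [ʃɛp], with a stem-final [b] ~ [p] alternation.
The stem 'leaf' ([sipa], [sip]) shows [p] unchanged in both environments, so [p] cannot be basic with [b] derived before the NMLZ suffix.
So /b/ is underlying, and a rule of word-final obstruent devoicing — voiced obstruents become voiceless word-finally — gives [p].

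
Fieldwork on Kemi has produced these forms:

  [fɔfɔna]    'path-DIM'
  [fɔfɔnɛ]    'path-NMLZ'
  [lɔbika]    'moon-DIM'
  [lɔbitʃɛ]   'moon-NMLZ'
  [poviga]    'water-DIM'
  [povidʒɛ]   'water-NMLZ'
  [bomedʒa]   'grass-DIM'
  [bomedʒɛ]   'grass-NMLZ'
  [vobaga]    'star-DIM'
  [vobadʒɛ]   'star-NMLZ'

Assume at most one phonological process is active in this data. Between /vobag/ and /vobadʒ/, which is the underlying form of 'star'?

'star' shows [g] ~ [dʒ] at the end of the stem ([vobaga] vs [vobadʒɛ]).
The stem 'grass' ([bomedʒa], [bomedʒɛ]) shows [dʒ] unchanged in both environments, so [dʒ] cannot be basic with [g] derived before the DIM suffix.
The alternation reflects palatalization before a front vowel: /k/ and /g/ become palato-alveolar [tʃ] and [dʒ] before a front vowel. /g/ is underlying.

/vobag/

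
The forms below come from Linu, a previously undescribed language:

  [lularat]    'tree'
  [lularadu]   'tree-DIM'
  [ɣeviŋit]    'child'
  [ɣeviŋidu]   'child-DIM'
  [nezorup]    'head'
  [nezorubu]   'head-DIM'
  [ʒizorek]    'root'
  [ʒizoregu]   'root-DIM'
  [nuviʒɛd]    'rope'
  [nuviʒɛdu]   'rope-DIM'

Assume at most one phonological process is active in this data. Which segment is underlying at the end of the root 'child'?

/t/

'child' shows [t] ~ [d] at the end of the stem ([ɣeviŋit] vs [ɣeviŋidu]).
But 'rope' keeps [d] in both environments ([nuviʒɛd], [nuviʒɛdu]), so there is no rule changing /d/ to [t] in isolation.
Therefore /t/ is basic and [d] is derived by intervocalic voicing (voiceless stops become voiced between vowels).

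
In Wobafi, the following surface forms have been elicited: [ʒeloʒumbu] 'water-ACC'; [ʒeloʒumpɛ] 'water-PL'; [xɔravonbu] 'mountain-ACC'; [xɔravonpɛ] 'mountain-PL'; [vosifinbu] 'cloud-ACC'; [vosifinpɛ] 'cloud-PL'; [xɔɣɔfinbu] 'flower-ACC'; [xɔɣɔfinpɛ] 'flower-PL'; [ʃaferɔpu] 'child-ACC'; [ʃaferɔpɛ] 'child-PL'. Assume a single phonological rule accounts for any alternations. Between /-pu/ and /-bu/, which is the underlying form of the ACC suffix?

/-bu/

The ACC suffix surfaces as [-bu] and [-pu], depending on the final segment of the stem.
By contrast the PL suffix keeps its initial [p] throughout — that segment must be underlying.
So the underlying form is /-bu/, and voiced stops become voiceless after a vowel.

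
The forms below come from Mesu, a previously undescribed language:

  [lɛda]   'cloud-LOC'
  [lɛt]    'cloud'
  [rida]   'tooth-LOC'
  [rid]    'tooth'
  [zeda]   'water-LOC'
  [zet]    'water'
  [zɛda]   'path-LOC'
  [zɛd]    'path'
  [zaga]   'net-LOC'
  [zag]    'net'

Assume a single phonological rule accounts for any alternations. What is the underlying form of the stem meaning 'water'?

In [zeda] and [zet] the final segment of 'water' alternates: [d] ~ [t].
But 'tooth' keeps [d] in both environments ([rida], [rid]), so there is no rule changing /d/ to [t] in isolation.
So /t/ is underlying, and a rule of intervocalic voicing — voiceless stops become voiced between vowels — gives [d].

/zet/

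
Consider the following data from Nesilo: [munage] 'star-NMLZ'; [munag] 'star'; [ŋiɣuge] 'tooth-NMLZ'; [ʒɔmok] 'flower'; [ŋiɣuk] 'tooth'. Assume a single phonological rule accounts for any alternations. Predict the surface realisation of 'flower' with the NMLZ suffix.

[ʒɔmoge]

The stem for 'tooth' ends in [g] in [ŋiɣuge] but [k] in [ŋiɣuk].
The stem 'star' ([munage], [munag]) shows [g] unchanged in both environments, so [g] cannot be basic with [k] derived in isolation.
The underlying segment must be /k/; voiceless stops become voiced between vowels, yielding [g] there.
The one attested form of 'flower', [ʒɔmok], shows underlying /ʒɔmok/. Applying the same rule between vowels gives [ʒɔmoge].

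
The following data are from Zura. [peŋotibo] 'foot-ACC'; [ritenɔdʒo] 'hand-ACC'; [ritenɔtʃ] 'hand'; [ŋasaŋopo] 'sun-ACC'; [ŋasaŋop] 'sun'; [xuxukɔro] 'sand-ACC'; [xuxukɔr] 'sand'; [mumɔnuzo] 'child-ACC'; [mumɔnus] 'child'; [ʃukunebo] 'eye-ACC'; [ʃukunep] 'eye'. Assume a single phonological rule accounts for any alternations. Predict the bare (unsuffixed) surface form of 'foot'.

[peŋotip]

'eye' shows [b] ~ [p] at the end of the stem ([ʃukunebo] vs [ʃukunep]).
If /p/ were underlying and a rule turned it into [b] before the ACC suffix, 'sun' would also alternate; but it has [p] in both [ŋasaŋopo] and [ŋasaŋop].
The alternation reflects word-final obstruent devoicing: voiced obstruents become voiceless word-finally. /b/ is underlying.
The one attested form of 'foot', [peŋotibo], shows underlying /peŋotib/. Applying the same rule word-finally gives [peŋotip].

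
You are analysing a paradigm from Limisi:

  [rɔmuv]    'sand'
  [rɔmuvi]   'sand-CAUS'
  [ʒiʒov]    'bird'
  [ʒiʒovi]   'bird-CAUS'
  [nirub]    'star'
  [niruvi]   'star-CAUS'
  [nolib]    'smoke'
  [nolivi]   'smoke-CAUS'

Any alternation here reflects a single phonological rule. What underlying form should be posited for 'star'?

/nirub/

In [nirub] and [niruvi] the final segment of 'star' alternates: [b] ~ [v].
The stem 'bird' ([ʒiʒov], [ʒiʒovi]) shows [v] unchanged in both environments, so [v] cannot be basic with [b] derived in isolation.
The underlying segment must be /b/; voiced stops become fricatives between vowels, yielding [v] there.
The underlying form of 'star' is therefore /nirub/.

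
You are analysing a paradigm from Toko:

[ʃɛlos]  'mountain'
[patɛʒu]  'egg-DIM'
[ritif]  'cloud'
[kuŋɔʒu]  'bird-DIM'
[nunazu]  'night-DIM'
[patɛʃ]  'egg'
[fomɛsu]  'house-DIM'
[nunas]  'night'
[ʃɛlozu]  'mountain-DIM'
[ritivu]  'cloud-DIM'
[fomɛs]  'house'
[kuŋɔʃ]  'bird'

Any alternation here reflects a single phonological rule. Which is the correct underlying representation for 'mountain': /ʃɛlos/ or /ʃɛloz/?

The root 'mountain' surfaces as [ʃɛlos] and [ʃɛlozu], with a stem-final [s] ~ [z] alternation.
If /s/ were underlying and a rule turned it into [z] before the DIM suffix, 'house' would also alternate; but it has [s] in both [fomɛs] and [fomɛsu].
The alternation reflects word-final obstruent devoicing: voiced obstruents become voiceless word-finally. /z/ is underlying.

/ʃɛloz/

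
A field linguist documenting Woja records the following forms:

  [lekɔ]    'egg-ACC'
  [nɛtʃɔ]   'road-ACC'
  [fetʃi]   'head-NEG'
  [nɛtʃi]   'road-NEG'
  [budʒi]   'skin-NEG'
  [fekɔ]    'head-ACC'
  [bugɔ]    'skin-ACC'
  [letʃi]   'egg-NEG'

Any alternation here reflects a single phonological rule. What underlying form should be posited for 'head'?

/fek/

'head' shows [tʃ] ~ [k] at the end of the stem ([fetʃi] vs [fekɔ]).
Compare 'road', with invariant [tʃ] in [nɛtʃi] and [nɛtʃɔ]: an analysis with underlying /tʃ/ and a rule producing [k] before the ACC suffix would wrongly predict alternation here too.
The alternation reflects palatalization before a front vowel: /k/ and /g/ become palato-alveolar [tʃ] and [dʒ] before a front vowel. /k/ is underlying.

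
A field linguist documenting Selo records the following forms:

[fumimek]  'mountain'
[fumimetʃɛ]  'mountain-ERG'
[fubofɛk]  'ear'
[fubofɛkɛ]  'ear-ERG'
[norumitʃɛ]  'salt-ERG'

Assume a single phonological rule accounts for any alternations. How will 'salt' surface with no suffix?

[norumik]

The stem for 'mountain' ends in [k] in [fumimek] but [tʃ] in [fumimetʃɛ].
But 'ear' keeps [k] in both environments ([fubofɛk], [fubofɛkɛ]), so there is no rule changing /k/ to [tʃ] before the ERG suffix.
The underlying segment must be /tʃ/; palato-alveolar /tʃ/ becomes [k] when no front vowel follows, yielding [k] there.
The one attested form of 'salt', [norumitʃɛ], shows underlying /norumitʃ/. Applying the same rule when no front vowel follows gives [norumik].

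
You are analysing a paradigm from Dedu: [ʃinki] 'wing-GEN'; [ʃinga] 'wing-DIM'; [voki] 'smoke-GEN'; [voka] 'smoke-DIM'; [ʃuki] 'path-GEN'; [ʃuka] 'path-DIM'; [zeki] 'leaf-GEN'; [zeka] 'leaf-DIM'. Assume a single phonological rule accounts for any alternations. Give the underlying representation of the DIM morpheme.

The DIM suffix surfaces as [-ga] and [-ka], depending on the final segment of the stem.
By contrast the GEN suffix keeps its initial [k] throughout — that segment must be underlying.
So the underlying form is /-ga/, and voiced stops become voiceless after a vowel.

/-ga/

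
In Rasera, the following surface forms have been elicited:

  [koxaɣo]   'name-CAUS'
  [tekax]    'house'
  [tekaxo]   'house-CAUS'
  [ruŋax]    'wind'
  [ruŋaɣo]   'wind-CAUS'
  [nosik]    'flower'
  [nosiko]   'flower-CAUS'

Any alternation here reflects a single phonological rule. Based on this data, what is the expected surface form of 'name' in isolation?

The stem for 'wind' ends in [x] in [ruŋax] but [ɣ] in [ruŋaɣo].
Compare 'house', with invariant [x] in [tekax] and [tekaxo]: an analysis with underlying /x/ and a rule producing [ɣ] before the CAUS suffix would wrongly predict alternation here too.
Therefore /ɣ/ is basic and [x] is derived by word-final obstruent devoicing (voiced obstruents become voiceless word-finally).
From [koxaɣo] the stem 'name' is /koxaɣ/; word-finally this yields [koxax].

[koxax]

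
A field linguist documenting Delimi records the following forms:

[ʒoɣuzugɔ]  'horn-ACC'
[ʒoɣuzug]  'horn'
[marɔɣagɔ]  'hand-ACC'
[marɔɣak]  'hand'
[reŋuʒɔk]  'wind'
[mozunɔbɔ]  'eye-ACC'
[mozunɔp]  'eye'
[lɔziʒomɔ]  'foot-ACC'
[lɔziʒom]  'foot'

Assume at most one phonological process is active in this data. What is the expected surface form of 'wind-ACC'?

The root 'hand' surfaces as [marɔɣagɔ] and [marɔɣak], with a stem-final [g] ~ [k] alternation.
But 'horn' keeps [g] in both environments ([ʒoɣuzugɔ], [ʒoɣuzug]), so there is no rule changing /g/ to [k] in isolation.
The alternation reflects intervocalic voicing: voiceless stops become voiced between vowels. /k/ is underlying.
From [reŋuʒɔk] the stem 'wind' is /reŋuʒɔk/; between vowels this yields [reŋuʒɔgɔ].

[reŋuʒɔgɔ]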